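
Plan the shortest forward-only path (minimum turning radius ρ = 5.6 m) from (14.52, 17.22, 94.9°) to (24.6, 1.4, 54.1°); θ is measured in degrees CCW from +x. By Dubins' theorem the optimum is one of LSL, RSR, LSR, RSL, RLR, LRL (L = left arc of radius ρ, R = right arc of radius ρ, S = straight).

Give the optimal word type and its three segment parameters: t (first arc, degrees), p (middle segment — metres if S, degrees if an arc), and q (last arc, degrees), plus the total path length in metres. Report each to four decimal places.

Let ψ = atan2(Δy, Δx) = atan2(-15.82, 10.08) = -57.4960° be the start→goal bearing.
Normalize: d = |goal − start| / ρ = 18.758433/5.6 = 3.349720, α = (θ_start − ψ) mod 360° = 152.3960° = 2.659812 rad, β = (θ_goal − ψ) mod 360° = 111.5960° = 1.947718 rad.
Common terms: sin α = 0.463358, cos α = -0.886171, sin β = 0.929802, cos β = -0.368060, cos(α−β) = 0.756995, d² = 11.220625. Work in radians in the unit-radius frame; every candidate has L = ρ·(t + p + q).
LSL: p² = 2 + d² − 2cos(α−β) + 2d(sin α − sin β) = 8.581719; p = √p² = 2.929457; φ = atan2(cos β − cos α, d + sin α − sin β) = 0.177798 rad; t = (φ − α) mod 2π = 3.801171 rad, q = (β − φ) mod 2π = 1.769920 rad → L = 5.6·(3.801171 + 2.929457 + 1.769920) = 5.6·8.500548 = 47.603069 m
RSR: p² = 2 + d² − 2cos(α−β) + 2d(sin β − sin α) = 14.831551; p = √p² = 3.851175; φ = atan2(cos α − cos β, d − sin α + sin β) = -0.134943 rad; t = (α − φ) mod 2π = 2.794755 rad, q = (φ − β) mod 2π = 4.200525 rad → L = 5.6·(2.794755 + 3.851175 + 4.200525) = 5.6·10.846455 = 60.740148 m
LSR: p² = d² − 2 + 2cos(α−β) + 2d(sin α + sin β) = 20.068006; p = √p² = 4.479733; φ = atan2(−cos α − cos β, d + sin α + sin β) − atan2(−2, p) = 0.678429 rad; t = (φ − α) mod 2π = 4.301802 rad, q = (φ − β) mod 2π = 5.013897 rad → L = 5.6·(4.301802 + 4.479733 + 5.013897) = 5.6·13.795432 = 77.254419 m
RSL: p² = d² − 2 + 2cos(α−β) − 2d(sin α + sin β) = 1.401224; p = √p² = 1.183733; φ = atan2(cos α + cos β, d − sin α − sin β) − atan2(2, p) = -1.606429 rad; t = (α − φ) mod 2π = 4.266241 rad, q = (β − φ) mod 2π = 3.554146 rad → L = 5.6·(4.266241 + 1.183733 + 3.554146) = 5.6·9.004120 = 50.423073 m
RLR: c = (6 − d² + 2cos(α−β) + 2d(sin α − sin β))/8 = -0.853944; p = 2π − arccos c = 3.688871 rad; φ = atan2(cos α − cos β, d − sin α + sin β) = -0.134943 rad; t = (α − φ + p/2) mod 2π = 4.639190 rad, q = (α − β − t + p) mod 2π = 6.044961 rad → L = 5.6·(4.639190 + 3.688871 + 6.044961) = 5.6·14.373022 = 80.488922 m
LRL: c = (6 − d² + 2cos(α−β) − 2d(sin α − sin β))/8 = -0.072715; p = 2π − arccos c = 4.639610 rad; φ = atan2(cos β − cos α, d + sin α − sin β) = 0.177798 rad; t = (φ − α + p/2) mod 2π = 6.120976 rad, q = (β − α − t + p) mod 2π = 4.089725 rad → L = 5.6·(6.120976 + 4.639610 + 4.089725) = 5.6·14.850311 = 83.161741 m
Shortest: LSL with L = 47.603069 m ≈ 47.6031 m
Convert LSL to answer units (arcs ×180/π): t = 3.801171·180/π = 217.7911°, p = ρ·p = 5.6·2.929457 = 16.4050 m, q = 1.769920·180/π = 101.4089°, L = 47.6031 m.

LSL: t = 217.7911°, p = 16.4050 m, q = 101.4089°, L = 47.6031 m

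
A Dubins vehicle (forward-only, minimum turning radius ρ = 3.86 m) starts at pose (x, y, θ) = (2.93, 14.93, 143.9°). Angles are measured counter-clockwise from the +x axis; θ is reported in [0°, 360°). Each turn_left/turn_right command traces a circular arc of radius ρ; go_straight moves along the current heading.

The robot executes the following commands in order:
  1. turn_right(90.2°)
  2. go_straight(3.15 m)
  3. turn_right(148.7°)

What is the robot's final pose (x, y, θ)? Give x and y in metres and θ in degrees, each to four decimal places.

set_pose: (x, y, θ) = (2.9300, 14.9300, 143.9000°), ρ = 3.86
turn_right(90.2°): centre at ρ to the right, rotate −90.2° → (2.0934, 20.3340, 53.7000°)
go_straight(3.15): x += 3.15·cos θ, y += 3.15·sin θ → (3.9583, 22.8727, 53.7000°)
turn_right(148.7°): centre at ρ to the right, rotate −148.7° → (10.9145, 20.2511, -95.0000° ≡ 265.0000°)

(10.9145, 20.2511, 265.0000°)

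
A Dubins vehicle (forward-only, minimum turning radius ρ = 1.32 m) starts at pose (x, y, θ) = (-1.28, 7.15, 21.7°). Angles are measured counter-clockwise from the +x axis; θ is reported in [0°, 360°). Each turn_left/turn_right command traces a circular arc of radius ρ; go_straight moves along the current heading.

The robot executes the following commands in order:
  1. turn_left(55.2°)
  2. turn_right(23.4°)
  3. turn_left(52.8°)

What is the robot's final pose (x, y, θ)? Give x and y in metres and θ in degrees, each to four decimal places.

(-0.0520, 9.7189, 106.3000°)

set_pose: (x, y, θ) = (-1.2800, 7.1500, 21.7000°), ρ = 1.32
turn_left(55.2°): centre at ρ to the left, rotate +55.2° → (-0.4824, 8.0773, 76.9000°)
turn_right(23.4°): centre at ρ to the right, rotate −23.4° → (-0.2579, 8.5633, 53.5000°)
turn_left(52.8°): centre at ρ to the left, rotate +52.8° → (-0.0520, 9.7189, 106.3000°)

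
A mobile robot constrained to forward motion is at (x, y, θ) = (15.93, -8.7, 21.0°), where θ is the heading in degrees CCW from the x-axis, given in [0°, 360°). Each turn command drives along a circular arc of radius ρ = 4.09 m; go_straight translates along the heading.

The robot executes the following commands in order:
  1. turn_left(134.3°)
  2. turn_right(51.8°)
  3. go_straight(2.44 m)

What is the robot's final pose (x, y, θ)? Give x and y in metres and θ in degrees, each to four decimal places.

(13.3358, 3.9677, 103.5000°)

set_pose: (x, y, θ) = (15.9300, -8.7000, 21.0000°), ρ = 4.09
turn_left(134.3°): centre at ρ to the left, rotate +134.3° → (16.1734, -1.1659, 155.3000°)
turn_right(51.8°): centre at ρ to the right, rotate −51.8° → (13.9054, 1.5951, 103.5000°)
go_straight(2.44): x += 2.44·cos θ, y += 2.44·sin θ → (13.3358, 3.9677, 103.5000°)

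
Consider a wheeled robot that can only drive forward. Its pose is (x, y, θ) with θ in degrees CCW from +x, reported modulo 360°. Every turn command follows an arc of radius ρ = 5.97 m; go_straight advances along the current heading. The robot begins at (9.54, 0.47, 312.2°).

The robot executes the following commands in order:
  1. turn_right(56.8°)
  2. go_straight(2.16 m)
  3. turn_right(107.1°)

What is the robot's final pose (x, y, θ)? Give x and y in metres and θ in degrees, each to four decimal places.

(1.4359, -10.7098, 148.3000°)

set_pose: (x, y, θ) = (9.5400, 0.4700, 312.2000°), ρ = 5.97
turn_right(56.8°): centre at ρ to the right, rotate −56.8° → (10.8946, -5.0450, 255.4000°)
go_straight(2.16): x += 2.16·cos θ, y += 2.16·sin θ → (10.3502, -7.1353, 255.4000°)
turn_right(107.1°): centre at ρ to the right, rotate −107.1° → (1.4359, -10.7098, 148.3000°)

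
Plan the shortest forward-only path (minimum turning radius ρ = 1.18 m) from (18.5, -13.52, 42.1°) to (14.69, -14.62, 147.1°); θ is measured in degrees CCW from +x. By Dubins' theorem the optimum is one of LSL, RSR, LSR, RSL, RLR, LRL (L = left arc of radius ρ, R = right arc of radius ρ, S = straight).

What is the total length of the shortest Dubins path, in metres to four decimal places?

8.2096 m

Let ψ = atan2(Δy, Δx) = atan2(-1.10, -3.81) = -163.8958° be the start→goal bearing.
Normalize: d = |goal − start| / ρ = 3.965615/1.18 = 3.360690, α = (θ_start − ψ) mod 360° = 205.9958° = 3.595306 rad, β = (θ_goal − ψ) mod 360° = 310.9958° = 5.427901 rad.
Common terms: sin α = -0.438306, cos α = -0.898826, sin β = -0.754757, cos β = 0.656004, cos(α−β) = -0.258819, d² = 11.294240. Work in radians in the unit-radius frame; every candidate has L = ρ·(t + p + q).
LSL: p² = 2 + d² − 2cos(α−β) + 2d(sin α − sin β) = 15.938869; p = √p² = 3.992351; φ = atan2(cos β − cos α, d + sin α − sin β) = 0.400037 rad; t = (φ − α) mod 2π = 3.087917 rad, q = (β − φ) mod 2π = 5.027865 rad → L = 1.18·(3.087917 + 3.992351 + 5.027865) = 1.18·12.108132 = 14.287596 m
RSR: p² = 2 + d² − 2cos(α−β) + 2d(sin β − sin α) = 11.684888; p = √p² = 3.418316; φ = atan2(cos α − cos β, d − sin α + sin β) = -0.472207 rad; t = (α − φ) mod 2π = 4.067512 rad, q = (φ − β) mod 2π = 0.383077 rad → L = 1.18·(4.067512 + 3.418316 + 0.383077) = 1.18·7.868906 = 9.285309 m
LSR: p² = d² − 2 + 2cos(α−β) + 2d(sin α + sin β) = 0.757571; p = √p² = 0.870385; φ = atan2(−cos α − cos β, d + sin α + sin β) − atan2(−2, p) = 1.271881 rad; t = (φ − α) mod 2π = 3.959761 rad, q = (φ − β) mod 2π = 2.127165 rad → L = 1.18·(3.959761 + 0.870385 + 2.127165) = 1.18·6.957311 = 8.209627 m
RSL: p² = d² − 2 + 2cos(α−β) − 2d(sin α + sin β) = 16.795633; p = √p² = 4.098248; φ = atan2(cos α + cos β, d − sin α − sin β) − atan2(2, p) = -0.507285 rad; t = (α − φ) mod 2π = 4.102591 rad, q = (β − φ) mod 2π = 5.935187 rad → L = 1.18·(4.102591 + 4.098248 + 5.935187) = 1.18·14.136025 = 16.680510 m
RLR: c = (6 − d² + 2cos(α−β) + 2d(sin α − sin β))/8 = -0.460611; p = 2π − arccos c = 4.233706 rad; φ = atan2(cos α − cos β, d − sin α + sin β) = -0.472207 rad; t = (α − φ + p/2) mod 2π = 6.184365 rad, q = (α − β − t + p) mod 2π = 2.499930 rad → L = 1.18·(6.184365 + 4.233706 + 2.499930) = 1.18·12.918001 = 15.243241 m
LRL: c = (6 − d² + 2cos(α−β) − 2d(sin α − sin β))/8 = -0.992359; p = 2π − arccos c = 3.265295 rad; φ = atan2(cos β − cos α, d + sin α − sin β) = 0.400037 rad; t = (φ − α + p/2) mod 2π = 4.720564 rad, q = (β − α − t + p) mod 2π = 0.377327 rad → L = 1.18·(4.720564 + 3.265295 + 0.377327) = 1.18·8.363186 = 9.868559 m
Shortest: LSR with L = 8.209627 m ≈ 8.2096 m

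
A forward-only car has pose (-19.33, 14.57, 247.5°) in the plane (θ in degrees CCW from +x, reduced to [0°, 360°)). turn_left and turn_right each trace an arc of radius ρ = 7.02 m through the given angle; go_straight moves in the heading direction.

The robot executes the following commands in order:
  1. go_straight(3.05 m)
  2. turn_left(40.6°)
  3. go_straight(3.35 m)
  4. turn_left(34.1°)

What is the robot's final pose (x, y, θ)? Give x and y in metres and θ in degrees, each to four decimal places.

set_pose: (x, y, θ) = (-19.3300, 14.5700, 247.5000°), ρ = 7.02
go_straight(3.05): x += 3.05·cos θ, y += 3.05·sin θ → (-20.4972, 11.7522, 247.5000°)
turn_left(40.6°): centre at ρ to the left, rotate +40.6° → (-20.6842, 6.8848, 288.1000°)
go_straight(3.35): x += 3.35·cos θ, y += 3.35·sin θ → (-19.6434, 3.7006, 288.1000°)
turn_left(34.1°): centre at ρ to the left, rotate +34.1° → (-17.2734, 0.3346, 322.2000°)

(-17.2734, 0.3346, 322.2000°)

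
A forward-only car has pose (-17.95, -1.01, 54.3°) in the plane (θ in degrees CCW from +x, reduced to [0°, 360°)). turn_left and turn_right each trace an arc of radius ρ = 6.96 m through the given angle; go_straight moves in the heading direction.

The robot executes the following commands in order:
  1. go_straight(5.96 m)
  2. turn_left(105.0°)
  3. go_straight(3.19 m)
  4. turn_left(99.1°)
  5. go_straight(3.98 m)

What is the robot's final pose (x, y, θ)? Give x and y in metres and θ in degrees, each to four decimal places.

set_pose: (x, y, θ) = (-17.9500, -1.0100, 54.3000°), ρ = 6.96
go_straight(5.96): x += 5.96·cos θ, y += 5.96·sin θ → (-14.4721, 3.8300, 54.3000°)
turn_left(105.0°): centre at ρ to the left, rotate +105.0° → (-17.6640, 14.4022, 159.3000°)
go_straight(3.19): x += 3.19·cos θ, y += 3.19·sin θ → (-20.6481, 15.5297, 159.3000°)
turn_left(99.1°): centre at ρ to the left, rotate +99.1° → (-29.9261, 10.4186, 258.4000°)
go_straight(3.98): x += 3.98·cos θ, y += 3.98·sin θ → (-30.7264, 6.5198, 258.4000°)

(-30.7264, 6.5198, 258.4000°)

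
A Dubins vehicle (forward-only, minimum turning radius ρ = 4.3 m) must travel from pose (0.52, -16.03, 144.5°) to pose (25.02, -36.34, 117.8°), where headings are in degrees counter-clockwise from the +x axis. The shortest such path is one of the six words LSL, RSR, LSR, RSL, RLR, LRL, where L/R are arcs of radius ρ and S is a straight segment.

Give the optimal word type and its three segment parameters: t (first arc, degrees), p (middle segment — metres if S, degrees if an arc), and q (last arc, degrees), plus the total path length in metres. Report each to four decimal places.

Let ψ = atan2(Δy, Δx) = atan2(-20.31, 24.50) = -39.6580° be the start→goal bearing.
Normalize: d = |goal − start| / ρ = 31.823672/4.3 = 7.400854, α = (θ_start − ψ) mod 360° = 184.1580° = 3.214164 rad, β = (θ_goal − ψ) mod 360° = 157.4580° = 2.748161 rad.
Common terms: sin α = -0.072508, cos α = -0.997368, sin β = 0.383360, cos β = -0.923599, cos(α−β) = 0.893371, d² = 54.772639. Work in radians in the unit-radius frame; every candidate has L = ρ·(t + p + q).
LSL: p² = 2 + d² − 2cos(α−β) + 2d(sin α − sin β) = 48.238276; p = √p² = 6.945378; φ = atan2(cos β − cos α, d + sin α − sin β) = 0.010621 rad; t = (φ − α) mod 2π = 3.079643 rad, q = (β − φ) mod 2π = 2.737540 rad → L = 4.3·(3.079643 + 6.945378 + 2.737540) = 4.3·12.762560 = 54.879010 m
RSR: p² = 2 + d² − 2cos(α−β) + 2d(sin β − sin α) = 61.733517; p = √p² = 7.857068; φ = atan2(cos α − cos β, d − sin α + sin β) = -0.009389 rad; t = (α − φ) mod 2π = 3.223553 rad, q = (φ − β) mod 2π = 3.525635 rad → L = 4.3·(3.223553 + 7.857068 + 3.525635) = 4.3·14.606256 = 62.806902 m
LSR: p² = d² − 2 + 2cos(α−β) + 2d(sin α + sin β) = 59.160525; p = √p² = 7.691588; φ = atan2(−cos α − cos β, d + sin α + sin β) − atan2(−2, p) = 0.498520 rad; t = (φ − α) mod 2π = 3.567541 rad, q = (φ − β) mod 2π = 4.033544 rad → L = 4.3·(3.567541 + 7.691588 + 4.033544) = 4.3·15.292673 = 65.758494 m
RSL: p² = d² − 2 + 2cos(α−β) − 2d(sin α + sin β) = 49.958239; p = √p² = 7.068114; φ = atan2(cos α + cos β, d − sin α − sin β) − atan2(2, p) = -0.540340 rad; t = (α − φ) mod 2π = 3.754504 rad, q = (β − φ) mod 2π = 3.288501 rad → L = 4.3·(3.754504 + 7.068114 + 3.288501) = 4.3·14.111120 = 60.677816 m
RLR: c = (6 − d² + 2cos(α−β) + 2d(sin α − sin β))/8 = -6.716690, |c| > 1 → infeasible
LRL: c = (6 − d² + 2cos(α−β) − 2d(sin α − sin β))/8 = -5.029784, |c| > 1 → infeasible
Shortest: LSL with L = 54.879010 m ≈ 54.8790 m
Convert LSL to answer units (arcs ×180/π): t = 3.079643·180/π = 176.4505°, p = ρ·p = 4.3·6.945378 = 29.8651 m, q = 2.737540·180/π = 156.8495°, L = 54.8790 m.

LSL: t = 176.4505°, p = 29.8651 m, q = 156.8495°, L = 54.8790 m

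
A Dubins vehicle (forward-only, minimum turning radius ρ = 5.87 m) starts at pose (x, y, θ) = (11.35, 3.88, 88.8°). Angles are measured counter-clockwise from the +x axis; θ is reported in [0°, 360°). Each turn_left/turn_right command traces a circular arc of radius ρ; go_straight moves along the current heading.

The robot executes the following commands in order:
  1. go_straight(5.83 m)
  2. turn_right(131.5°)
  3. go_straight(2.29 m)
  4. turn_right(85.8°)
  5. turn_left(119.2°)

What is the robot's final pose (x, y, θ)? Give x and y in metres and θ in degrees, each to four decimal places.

(27.2630, -5.0684, 350.7000°)

set_pose: (x, y, θ) = (11.3500, 3.8800, 88.8000°), ρ = 5.87
go_straight(5.83): x += 5.83·cos θ, y += 5.83·sin θ → (11.4721, 9.7087, 88.8000°)
turn_right(131.5°): centre at ρ to the right, rotate −131.5° → (21.3216, 13.8997, -42.7000° ≡ 317.3000°)
go_straight(2.29): x += 2.29·cos θ, y += 2.29·sin θ → (23.0046, 12.3468, 317.3000°)
turn_right(85.8°): centre at ρ to the right, rotate −85.8° → (23.6177, 4.3786, 231.5000°)
turn_left(119.2°): centre at ρ to the left, rotate +119.2° → (27.2630, -5.0684, 350.7000°)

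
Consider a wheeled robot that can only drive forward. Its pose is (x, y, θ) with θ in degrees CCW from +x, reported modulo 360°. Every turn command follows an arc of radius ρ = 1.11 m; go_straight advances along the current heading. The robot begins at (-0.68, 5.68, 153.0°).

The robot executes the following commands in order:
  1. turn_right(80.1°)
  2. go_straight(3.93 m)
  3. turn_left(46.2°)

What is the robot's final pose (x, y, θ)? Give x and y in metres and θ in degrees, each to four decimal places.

(-0.1725, 11.6179, 119.1000°)

set_pose: (x, y, θ) = (-0.6800, 5.6800, 153.0000°), ρ = 1.11
turn_right(80.1°): centre at ρ to the right, rotate −80.1° → (-1.2370, 6.9954, 72.9000°)
go_straight(3.93): x += 3.93·cos θ, y += 3.93·sin θ → (-0.0814, 10.7517, 72.9000°)
turn_left(46.2°): centre at ρ to the left, rotate +46.2° → (-0.1725, 11.6179, 119.1000°)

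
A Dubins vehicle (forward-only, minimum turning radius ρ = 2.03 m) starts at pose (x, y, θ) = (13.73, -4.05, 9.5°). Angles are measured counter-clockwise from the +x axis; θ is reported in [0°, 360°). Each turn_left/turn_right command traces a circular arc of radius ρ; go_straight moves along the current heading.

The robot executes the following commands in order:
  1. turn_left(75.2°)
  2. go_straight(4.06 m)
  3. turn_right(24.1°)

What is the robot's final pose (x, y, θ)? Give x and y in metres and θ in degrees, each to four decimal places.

set_pose: (x, y, θ) = (13.7300, -4.0500, 9.5000°), ρ = 2.03
turn_left(75.2°): centre at ρ to the left, rotate +75.2° → (15.4163, -2.2354, 84.7000°)
go_straight(4.06): x += 4.06·cos θ, y += 4.06·sin θ → (15.7913, 1.8073, 84.7000°)
turn_right(24.1°): centre at ρ to the right, rotate −24.1° → (16.0441, 2.6163, 60.6000°)

(16.0441, 2.6163, 60.6000°)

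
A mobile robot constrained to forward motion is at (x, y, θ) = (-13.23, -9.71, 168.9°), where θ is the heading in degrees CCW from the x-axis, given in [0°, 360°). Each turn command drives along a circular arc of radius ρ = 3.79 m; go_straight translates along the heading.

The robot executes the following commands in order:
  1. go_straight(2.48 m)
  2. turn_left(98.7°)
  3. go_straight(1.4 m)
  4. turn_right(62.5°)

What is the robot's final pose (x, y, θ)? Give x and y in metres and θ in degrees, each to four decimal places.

(-22.4175, -17.4651, 205.1000°)

set_pose: (x, y, θ) = (-13.2300, -9.7100, 168.9000°), ρ = 3.79
go_straight(2.48): x += 2.48·cos θ, y += 2.48·sin θ → (-15.6636, -9.2325, 168.9000°)
turn_left(98.7°): centre at ρ to the left, rotate +98.7° → (-20.1799, -12.7929, 267.6000°)
go_straight(1.4): x += 1.4·cos θ, y += 1.4·sin θ → (-20.2386, -14.1917, 267.6000°)
turn_right(62.5°): centre at ρ to the right, rotate −62.5° → (-22.4175, -17.4651, 205.1000°)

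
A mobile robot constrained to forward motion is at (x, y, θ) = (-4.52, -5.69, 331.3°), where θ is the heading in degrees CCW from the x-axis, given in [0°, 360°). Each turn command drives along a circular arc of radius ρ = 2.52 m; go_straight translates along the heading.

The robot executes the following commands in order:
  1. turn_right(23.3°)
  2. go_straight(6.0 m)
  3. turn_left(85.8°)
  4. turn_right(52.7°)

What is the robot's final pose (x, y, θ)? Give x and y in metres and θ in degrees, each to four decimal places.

(5.5554, -11.3296, 341.1000°)

set_pose: (x, y, θ) = (-4.5200, -5.6900, 331.3000°), ρ = 2.52
turn_right(23.3°): centre at ρ to the right, rotate −23.3° → (-3.7444, -6.3489, 308.0000°)
go_straight(6.0): x += 6.0·cos θ, y += 6.0·sin θ → (-0.0504, -11.0770, 308.0000°)
turn_left(85.8°): centre at ρ to the left, rotate +85.8° → (3.3372, -11.6196, 393.8000° ≡ 33.8000°)
turn_right(52.7°): centre at ρ to the right, rotate −52.7° → (5.5554, -11.3296, -18.9000° ≡ 341.1000°)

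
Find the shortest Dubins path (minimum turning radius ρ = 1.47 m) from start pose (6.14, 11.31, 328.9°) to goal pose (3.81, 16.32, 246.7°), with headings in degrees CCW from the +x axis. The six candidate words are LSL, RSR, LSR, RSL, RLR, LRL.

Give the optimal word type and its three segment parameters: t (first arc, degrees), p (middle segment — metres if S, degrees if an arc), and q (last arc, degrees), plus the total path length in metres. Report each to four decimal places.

LSL: t = 149.8522°, p = 3.6156 m, q = 127.9478°, L = 10.7429 m

Let ψ = atan2(Δy, Δx) = atan2(5.01, -2.33) = 114.9417° be the start→goal bearing.
Normalize: d = |goal − start| / ρ = 5.525305/1.47 = 3.758711, α = (θ_start − ψ) mod 360° = 213.9583° = 3.734276 rad, β = (θ_goal − ψ) mod 360° = 131.7583° = 2.299616 rad.
Common terms: sin α = -0.558589, cos α = -0.829445, sin β = 0.745961, cos β = -0.665989, cos(α−β) = 0.135716, d² = 14.127910. Work in radians in the unit-radius frame; every candidate has L = ρ·(t + p + q).
LSL: p² = 2 + d² − 2cos(α−β) + 2d(sin α − sin β) = 6.049623; p = √p² = 2.459598; φ = atan2(cos β − cos α, d + sin α − sin β) = 0.066505 rad; t = (φ − α) mod 2π = 2.615414 rad, q = (β − φ) mod 2π = 2.233111 rad → L = 1.47·(2.615414 + 2.459598 + 2.233111) = 1.47·7.308123 = 10.742941 m
RSR: p² = 2 + d² − 2cos(α−β) + 2d(sin β − sin α) = 25.663334; p = √p² = 5.065899; φ = atan2(cos α − cos β, d − sin α + sin β) = -0.032271 rad; t = (α − φ) mod 2π = 3.766548 rad, q = (φ − β) mod 2π = 3.951298 rad → L = 1.47·(3.766548 + 5.065899 + 3.951298) = 1.47·12.783745 = 18.792105 m
LSR: p² = d² − 2 + 2cos(α−β) + 2d(sin α + sin β) = 13.807895; p = √p² = 3.715898; φ = atan2(−cos α − cos β, d + sin α + sin β) − atan2(−2, p) = 0.856004 rad; t = (φ − α) mod 2π = 3.404913 rad, q = (φ − β) mod 2π = 4.839574 rad → L = 1.47·(3.404913 + 3.715898 + 4.839574) = 1.47·11.960384 = 17.581765 m
RSL: p² = d² − 2 + 2cos(α−β) − 2d(sin α + sin β) = 10.990786; p = √p² = 3.315235; φ = atan2(cos α + cos β, d − sin α − sin β) − atan2(2, p) = -0.939374 rad; t = (α − φ) mod 2π = 4.673651 rad, q = (β − φ) mod 2π = 3.238990 rad → L = 1.47·(4.673651 + 3.315235 + 3.238990) = 1.47·11.227876 = 16.504978 m
RLR: c = (6 − d² + 2cos(α−β) + 2d(sin α − sin β))/8 = -2.207917, |c| > 1 → infeasible
LRL: c = (6 − d² + 2cos(α−β) − 2d(sin α − sin β))/8 = 0.243797; p = 2π − arccos c = 4.958668 rad; φ = atan2(cos β − cos α, d + sin α − sin β) = 0.066505 rad; t = (φ − α + p/2) mod 2π = 5.094748 rad, q = (β − α − t + p) mod 2π = 4.712445 rad → L = 1.47·(5.094748 + 4.958668 + 4.712445) = 1.47·14.765861 = 21.705816 m
Shortest: LSL with L = 10.742941 m ≈ 10.7429 m
Convert LSL to answer units (arcs ×180/π): t = 2.615414·180/π = 149.8522°, p = ρ·p = 1.47·2.459598 = 3.6156 m, q = 2.233111·180/π = 127.9478°, L = 10.7429 m.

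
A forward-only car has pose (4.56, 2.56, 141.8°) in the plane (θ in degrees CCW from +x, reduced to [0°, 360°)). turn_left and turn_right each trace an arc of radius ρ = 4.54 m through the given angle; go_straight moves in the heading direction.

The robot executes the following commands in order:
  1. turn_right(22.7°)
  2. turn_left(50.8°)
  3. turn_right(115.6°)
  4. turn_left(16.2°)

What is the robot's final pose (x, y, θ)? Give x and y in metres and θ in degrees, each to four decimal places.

set_pose: (x, y, θ) = (4.5600, 2.5600, 141.8000°), ρ = 4.54
turn_right(22.7°): centre at ρ to the right, rotate −22.7° → (3.4006, 3.9198, 119.1000°)
turn_left(50.8°): centre at ρ to the left, rotate +50.8° → (0.2299, 6.1815, 169.9000°)
turn_right(115.6°): centre at ρ to the right, rotate −115.6° → (-2.6608, 13.3004, 54.3000°)
turn_left(16.2°): centre at ρ to the left, rotate +16.2° → (-2.0681, 14.4342, 70.5000°)

(-2.0681, 14.4342, 70.5000°)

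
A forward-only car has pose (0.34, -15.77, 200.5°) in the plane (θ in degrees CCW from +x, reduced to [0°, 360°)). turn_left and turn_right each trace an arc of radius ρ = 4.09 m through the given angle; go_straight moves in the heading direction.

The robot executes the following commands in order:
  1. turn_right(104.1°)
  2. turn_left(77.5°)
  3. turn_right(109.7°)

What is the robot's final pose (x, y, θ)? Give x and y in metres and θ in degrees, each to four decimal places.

set_pose: (x, y, θ) = (0.3400, -15.7700, 200.5000°), ρ = 4.09
turn_right(104.1°): centre at ρ to the right, rotate −104.1° → (-5.1569, -12.3949, 96.4000°)
turn_left(77.5°): centre at ρ to the left, rotate +77.5° → (-8.7867, -8.7840, 173.9000°)
turn_right(109.7°): centre at ρ to the right, rotate −109.7° → (-12.0344, -2.9370, 64.2000°)

(-12.0344, -2.9370, 64.2000°)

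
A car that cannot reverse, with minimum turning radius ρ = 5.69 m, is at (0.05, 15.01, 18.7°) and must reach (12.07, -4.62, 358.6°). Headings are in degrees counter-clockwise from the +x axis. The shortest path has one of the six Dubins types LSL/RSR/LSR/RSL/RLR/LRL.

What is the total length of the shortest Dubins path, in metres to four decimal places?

Let ψ = atan2(Δy, Δx) = atan2(-19.63, 12.02) = -58.5197° be the start→goal bearing.
Normalize: d = |goal − start| / ρ = 23.017761/5.69 = 4.045301, α = (θ_start − ψ) mod 360° = 77.2197° = 1.347738 rad, β = (θ_goal − ψ) mod 360° = 57.1197° = 0.996927 rad.
Common terms: sin α = 0.975225, cos α = 0.221213, sin β = 0.839807, cos β = 0.542886, cos(α−β) = 0.939094, d² = 16.364457. Work in radians in the unit-radius frame; every candidate has L = ρ·(t + p + q).
LSL: p² = 2 + d² − 2cos(α−β) + 2d(sin α − sin β) = 17.581889; p = √p² = 4.193076; φ = atan2(cos β − cos α, d + sin α − sin β) = 0.076791 rad; t = (φ − α) mod 2π = 5.012238 rad, q = (β − φ) mod 2π = 0.920136 rad → L = 5.69·(5.012238 + 4.193076 + 0.920136) = 5.69·10.125450 = 57.613813 m
RSR: p² = 2 + d² − 2cos(α−β) + 2d(sin β − sin α) = 15.390648; p = √p² = 3.923092; φ = atan2(cos α − cos β, d − sin α + sin β) = -0.082087 rad; t = (α − φ) mod 2π = 1.429825 rad, q = (φ − β) mod 2π = 5.204172 rad → L = 5.69·(1.429825 + 3.923092 + 5.204172) = 5.69·10.557088 = 60.069831 m
LSR: p² = d² − 2 + 2cos(α−β) + 2d(sin α + sin β) = 30.927346; p = √p² = 5.561236; φ = atan2(−cos α − cos β, d + sin α + sin β) − atan2(−2, p) = 0.215576 rad; t = (φ − α) mod 2π = 5.151024 rad, q = (φ − β) mod 2π = 5.501835 rad → L = 5.69·(5.151024 + 5.561236 + 5.501835) = 5.69·16.214095 = 92.258200 m
RSL: p² = d² − 2 + 2cos(α−β) − 2d(sin α + sin β) = 1.557946; p = √p² = 1.248177; φ = atan2(cos α + cos β, d − sin α − sin β) − atan2(2, p) = -0.682782 rad; t = (α − φ) mod 2π = 2.030520 rad, q = (β − φ) mod 2π = 1.679709 rad → L = 5.69·(2.030520 + 1.248177 + 1.679709) = 5.69·4.958405 = 28.213327 m
RLR: c = (6 − d² + 2cos(α−β) + 2d(sin α − sin β))/8 = -0.923831; p = 2π − arccos c = 3.534419 rad; φ = atan2(cos α − cos β, d − sin α + sin β) = -0.082087 rad; t = (α − φ + p/2) mod 2π = 3.197034 rad, q = (α − β − t + p) mod 2π = 0.688196 rad → L = 5.69·(3.197034 + 3.534419 + 0.688196) = 5.69·7.419648 = 42.217798 m
LRL: c = (6 − d² + 2cos(α−β) − 2d(sin α − sin β))/8 = -1.197736, |c| > 1 → infeasible
Shortest: RSL with L = 28.213327 m ≈ 28.2133 m

28.2133 m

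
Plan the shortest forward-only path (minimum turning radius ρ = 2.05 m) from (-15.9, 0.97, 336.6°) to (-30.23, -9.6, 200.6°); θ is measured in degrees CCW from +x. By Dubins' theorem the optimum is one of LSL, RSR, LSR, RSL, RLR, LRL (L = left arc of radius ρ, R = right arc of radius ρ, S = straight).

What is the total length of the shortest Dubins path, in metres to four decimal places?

Let ψ = atan2(Δy, Δx) = atan2(-10.57, -14.33) = -143.5870° be the start→goal bearing.
Normalize: d = |goal − start| / ρ = 17.806566/2.05 = 8.686130, α = (θ_start − ψ) mod 360° = 120.1870° = 2.097659 rad, β = (θ_goal − ψ) mod 360° = 344.1870° = 6.007197 rad.
Common terms: sin α = 0.864389, cos α = -0.502824, sin β = -0.272498, cos β = 0.962156, cos(α−β) = -0.719340, d² = 75.448852. Work in radians in the unit-radius frame; every candidate has L = ρ·(t + p + q).
LSL: p² = 2 + d² − 2cos(α−β) + 2d(sin α − sin β) = 98.637828; p = √p² = 9.931658; φ = atan2(cos β − cos α, d + sin α − sin β) = 0.148046 rad; t = (φ − α) mod 2π = 4.333572 rad, q = (β − φ) mod 2π = 5.859150 rad → L = 2.05·(4.333572 + 9.931658 + 5.859150) = 2.05·20.124381 = 41.254980 m
RSR: p² = 2 + d² − 2cos(α−β) + 2d(sin β − sin α) = 59.137235; p = √p² = 7.690074; φ = atan2(cos α − cos β, d − sin α + sin β) = -0.191674 rad; t = (α − φ) mod 2π = 2.289333 rad, q = (φ − β) mod 2π = 0.084314 rad → L = 2.05·(2.289333 + 7.690074 + 0.084314) = 2.05·10.063722 = 20.630629 m
LSR: p² = d² − 2 + 2cos(α−β) + 2d(sin α + sin β) = 82.292648; p = √p² = 9.071530; φ = atan2(−cos α − cos β, d + sin α + sin β) − atan2(−2, p) = 0.167531 rad; t = (φ − α) mod 2π = 4.353058 rad, q = (φ − β) mod 2π = 0.443520 rad → L = 2.05·(4.353058 + 9.071530 + 0.443520) = 2.05·13.868107 = 28.429619 m
RSL: p² = d² − 2 + 2cos(α−β) − 2d(sin α + sin β) = 61.727697; p = √p² = 7.856698; φ = atan2(cos α + cos β, d − sin α − sin β) − atan2(2, p) = -0.192578 rad; t = (α − φ) mod 2π = 2.290238 rad, q = (β − φ) mod 2π = 6.199775 rad → L = 2.05·(2.290238 + 7.856698 + 6.199775) = 2.05·16.346710 = 33.510756 m
RLR: c = (6 − d² + 2cos(α−β) + 2d(sin α − sin β))/8 = -6.392154, |c| > 1 → infeasible
LRL: c = (6 − d² + 2cos(α−β) − 2d(sin α − sin β))/8 = -11.329729, |c| > 1 → infeasible
Shortest: RSR with L = 20.630629 m ≈ 20.6306 m

20.6306 m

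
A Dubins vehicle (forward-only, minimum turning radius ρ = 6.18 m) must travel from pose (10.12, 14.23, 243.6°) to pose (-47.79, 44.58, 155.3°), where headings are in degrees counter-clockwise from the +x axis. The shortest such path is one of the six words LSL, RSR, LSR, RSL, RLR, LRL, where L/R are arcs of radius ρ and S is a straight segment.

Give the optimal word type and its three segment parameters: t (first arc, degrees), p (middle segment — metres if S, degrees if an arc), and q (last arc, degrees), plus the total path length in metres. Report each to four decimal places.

Let ψ = atan2(Δy, Δx) = atan2(30.35, -57.91) = 152.3415° be the start→goal bearing.
Normalize: d = |goal − start| / ρ = 65.381118/6.18 = 10.579469, α = (θ_start − ψ) mod 360° = 91.2585° = 1.592762 rad, β = (θ_goal − ψ) mod 360° = 2.9585° = 0.051636 rad.
Common terms: sin α = 0.999759, cos α = -0.021964, sin β = 0.051613, cos β = 0.998667, cos(α−β) = 0.029666, d² = 111.925163. Work in radians in the unit-radius frame; every candidate has L = ρ·(t + p + q).
LSL: p² = 2 + d² − 2cos(α−β) + 2d(sin α − sin β) = 133.927580; p = √p² = 11.572708; φ = atan2(cos β − cos α, d + sin α − sin β) = 0.088308 rad; t = (φ − α) mod 2π = 4.778731 rad, q = (β − φ) mod 2π = 6.246514 rad → L = 6.18·(4.778731 + 11.572708 + 6.246514) = 6.18·22.597953 = 139.655351 m
RSR: p² = 2 + d² − 2cos(α−β) + 2d(sin β − sin α) = 93.804082; p = √p² = 9.685251; φ = atan2(cos α − cos β, d − sin α + sin β) = -0.105576 rad; t = (α − φ) mod 2π = 1.698338 rad, q = (φ − β) mod 2π = 6.125973 rad → L = 6.18·(1.698338 + 9.685251 + 6.125973) = 6.18·17.509562 = 108.209092 m
LSR: p² = d² − 2 + 2cos(α−β) + 2d(sin α + sin β) = 132.230414; p = √p² = 11.499148; φ = atan2(−cos α − cos β, d + sin α + sin β) − atan2(−2, p) = 0.088425 rad; t = (φ − α) mod 2π = 4.778848 rad, q = (φ − β) mod 2π = 0.036788 rad → L = 6.18·(4.778848 + 11.499148 + 0.036788) = 6.18·16.314784 = 100.825368 m
RSL: p² = d² − 2 + 2cos(α−β) − 2d(sin α + sin β) = 87.738578; p = √p² = 9.366887; φ = atan2(cos α + cos β, d − sin α − sin β) − atan2(2, p) = -0.108208 rad; t = (α − φ) mod 2π = 1.700970 rad, q = (β − φ) mod 2π = 0.159845 rad → L = 6.18·(1.700970 + 9.366887 + 0.159845) = 6.18·11.227703 = 69.387202 m
RLR: c = (6 − d² + 2cos(α−β) + 2d(sin α − sin β))/8 = -10.725510, |c| > 1 → infeasible
LRL: c = (6 − d² + 2cos(α−β) − 2d(sin α − sin β))/8 = -15.740947, |c| > 1 → infeasible
Shortest: RSL with L = 69.387202 m ≈ 69.3872 m
Convert RSL to answer units (arcs ×180/π): t = 1.700970·180/π = 97.4584°, p = ρ·p = 6.18·9.366887 = 57.8874 m, q = 0.159845·180/π = 9.1584°, L = 69.3872 m.

RSL: t = 97.4584°, p = 57.8874 m, q = 9.1584°, L = 69.3872 m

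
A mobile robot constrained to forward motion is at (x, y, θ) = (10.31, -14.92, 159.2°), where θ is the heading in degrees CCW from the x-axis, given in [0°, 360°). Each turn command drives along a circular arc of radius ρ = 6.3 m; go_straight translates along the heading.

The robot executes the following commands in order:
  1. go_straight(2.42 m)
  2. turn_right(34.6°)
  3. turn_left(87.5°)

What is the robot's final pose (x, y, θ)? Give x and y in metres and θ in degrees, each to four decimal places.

(-3.4344, -9.9892, 212.1000°)

set_pose: (x, y, θ) = (10.3100, -14.9200, 159.2000°), ρ = 6.3
go_straight(2.42): x += 2.42·cos θ, y += 2.42·sin θ → (8.0477, -14.0606, 159.2000°)
turn_right(34.6°): centre at ρ to the right, rotate −34.6° → (5.0991, -11.7487, 124.6000°)
turn_left(87.5°): centre at ρ to the left, rotate +87.5° → (-3.4344, -9.9892, 212.1000°)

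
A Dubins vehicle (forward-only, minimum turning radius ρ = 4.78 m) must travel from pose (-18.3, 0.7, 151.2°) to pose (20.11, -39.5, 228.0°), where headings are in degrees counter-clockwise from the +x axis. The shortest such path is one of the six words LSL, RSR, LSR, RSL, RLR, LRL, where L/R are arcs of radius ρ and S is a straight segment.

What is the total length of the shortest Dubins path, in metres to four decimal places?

72.0154 m

Let ψ = atan2(Δy, Δx) = atan2(-40.20, 38.41) = -46.3044° be the start→goal bearing.
Normalize: d = |goal − start| / ρ = 55.600073/4.78 = 11.631814, α = (θ_start − ψ) mod 360° = 197.5044° = 3.447103 rad, β = (θ_goal − ψ) mod 360° = 274.3044° = 4.787516 rad.
Common terms: sin α = -0.300780, cos α = -0.953694, sin β = -0.997179, cos β = 0.075056, cos(α−β) = 0.228351, d² = 135.299106. Work in radians in the unit-radius frame; every candidate has L = ρ·(t + p + q).
LSL: p² = 2 + d² − 2cos(α−β) + 2d(sin α − sin β) = 153.043188; p = √p² = 12.371063; φ = atan2(cos β − cos α, d + sin α − sin β) = 0.083254 rad; t = (φ − α) mod 2π = 2.919336 rad, q = (β − φ) mod 2π = 4.704262 rad → L = 4.78·(2.919336 + 12.371063 + 4.704262) = 4.78·19.994661 = 95.574478 m
RSR: p² = 2 + d² − 2cos(α−β) + 2d(sin β − sin α) = 120.641621; p = √p² = 10.983698; φ = atan2(cos α − cos β, d − sin α + sin β) = -0.093799 rad; t = (α − φ) mod 2π = 3.540902 rad, q = (φ − β) mod 2π = 1.401871 rad → L = 4.78·(3.540902 + 10.983698 + 1.401871) = 4.78·15.926470 = 76.128528 m
LSR: p² = d² − 2 + 2cos(α−β) + 2d(sin α + sin β) = 103.560572; p = √p² = 10.176472; φ = atan2(−cos α − cos β, d + sin α + sin β) − atan2(−2, p) = 0.278880 rad; t = (φ − α) mod 2π = 3.114962 rad, q = (φ − β) mod 2π = 1.774549 rad → L = 4.78·(3.114962 + 10.176472 + 1.774549) = 4.78·15.065983 = 72.015400 m
RSL: p² = d² − 2 + 2cos(α−β) − 2d(sin α + sin β) = 163.951044; p = √p² = 12.804337; φ = atan2(cos α + cos β, d − sin α − sin β) − atan2(2, p) = -0.222795 rad; t = (α − φ) mod 2π = 3.669898 rad, q = (β − φ) mod 2π = 5.010311 rad → L = 4.78·(3.669898 + 12.804337 + 5.010311) = 4.78·21.484546 = 102.696130 m
RLR: c = (6 − d² + 2cos(α−β) + 2d(sin α − sin β))/8 = -14.080203, |c| > 1 → infeasible
LRL: c = (6 − d² + 2cos(α−β) − 2d(sin α − sin β))/8 = -18.130399, |c| > 1 → infeasible
Shortest: LSR with L = 72.015400 m ≈ 72.0154 m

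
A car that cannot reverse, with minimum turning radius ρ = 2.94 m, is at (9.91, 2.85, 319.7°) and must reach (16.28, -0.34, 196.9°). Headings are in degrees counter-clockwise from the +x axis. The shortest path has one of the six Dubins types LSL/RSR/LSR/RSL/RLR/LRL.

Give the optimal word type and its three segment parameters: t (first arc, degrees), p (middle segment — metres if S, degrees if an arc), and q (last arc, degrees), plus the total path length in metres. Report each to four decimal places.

Let ψ = atan2(Δy, Δx) = atan2(-3.19, 6.37) = -26.6010° be the start→goal bearing.
Normalize: d = |goal − start| / ρ = 7.124114/2.94 = 2.423168, α = (θ_start − ψ) mod 360° = 346.3010° = 6.044093 rad, β = (θ_goal − ψ) mod 360° = 223.5010° = 3.900829 rad.
Common terms: sin α = -0.236821, cos α = 0.971553, sin β = -0.688367, cos β = -0.725362, cos(α−β) = -0.541708, d² = 5.871743. Work in radians in the unit-radius frame; every candidate has L = ρ·(t + p + q).
LSL: p² = 2 + d² − 2cos(α−β) + 2d(sin α − sin β) = 11.143506; p = √p² = 3.338189; φ = atan2(cos β − cos α, d + sin α − sin β) = -0.533249 rad; t = (φ − α) mod 2π = 5.989028 rad, q = (β − φ) mod 2π = 4.434078 rad → L = 2.94·(5.989028 + 3.338189 + 4.434078) = 2.94·13.761295 = 40.458208 m
RSR: p² = 2 + d² − 2cos(α−β) + 2d(sin β − sin α) = 6.766813; p = √p² = 2.601310; φ = atan2(cos α − cos β, d − sin α + sin β) = 0.710656 rad; t = (α − φ) mod 2π = 5.333437 rad, q = (φ − β) mod 2π = 3.093013 rad → L = 2.94·(5.333437 + 2.601310 + 3.093013) = 2.94·11.027760 = 32.421613 m
LSR: p² = d² − 2 + 2cos(α−β) + 2d(sin α + sin β) = -1.695447 < 0 → infeasible
RSL: p² = d² − 2 + 2cos(α−β) − 2d(sin α + sin β) = 7.272100; p = √p² = 2.696683; φ = atan2(cos α + cos β, d − sin α − sin β) − atan2(2, p) = -0.564743 rad; t = (α − φ) mod 2π = 0.325651 rad, q = (β − φ) mod 2π = 4.465572 rad → L = 2.94·(0.325651 + 2.696683 + 4.465572) = 2.94·7.487905 = 22.014442 m
RLR: c = (6 − d² + 2cos(α−β) + 2d(sin α − sin β))/8 = 0.154148; p = 2π − arccos c = 4.867154 rad; φ = atan2(cos α − cos β, d − sin α + sin β) = 0.710656 rad; t = (α − φ + p/2) mod 2π = 1.483829 rad, q = (α − β − t + p) mod 2π = 5.526590 rad → L = 2.94·(1.483829 + 4.867154 + 5.526590) = 2.94·11.877573 = 34.920065 m
LRL: c = (6 − d² + 2cos(α−β) − 2d(sin α − sin β))/8 = -0.392938; p = 2π − arccos c = 4.308564 rad; φ = atan2(cos β − cos α, d + sin α − sin β) = -0.533249 rad; t = (φ − α + p/2) mod 2π = 1.860125 rad, q = (β − α − t + p) mod 2π = 0.305175 rad → L = 2.94·(1.860125 + 4.308564 + 0.305175) = 2.94·6.473864 = 19.033161 m
Shortest: LRL with L = 19.033161 m ≈ 19.0332 m
Convert LRL to answer units (arcs ×180/π): t = 1.860125·180/π = 106.5773°, p = 4.308564·180/π = 246.8625°, q = 0.305175·180/π = 17.4852°, L = 19.0332 m.

LRL: t = 106.5773°, p = 246.8625°, q = 17.4852°, L = 19.0332 m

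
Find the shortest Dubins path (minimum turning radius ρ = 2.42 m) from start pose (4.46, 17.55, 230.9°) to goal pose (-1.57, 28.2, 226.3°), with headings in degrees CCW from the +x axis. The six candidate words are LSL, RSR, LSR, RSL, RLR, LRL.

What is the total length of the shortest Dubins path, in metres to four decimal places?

Let ψ = atan2(Δy, Δx) = atan2(10.65, -6.03) = 119.5184° be the start→goal bearing.
Normalize: d = |goal − start| / ρ = 12.238603/2.42 = 5.057274, α = (θ_start − ψ) mod 360° = 111.3816° = 1.943975 rad, β = (θ_goal − ψ) mod 360° = 106.7816° = 1.863690 rad.
Common terms: sin α = 0.931173, cos α = -0.364577, sin β = 0.957412, cos β = -0.288724, cos(α−β) = 0.996779, d² = 25.576019. Work in radians in the unit-radius frame; every candidate has L = ρ·(t + p + q).
LSL: p² = 2 + d² − 2cos(α−β) + 2d(sin α − sin β) = 25.317063; p = √p² = 5.031606; φ = atan2(cos β − cos α, d + sin α − sin β) = 0.015076 rad; t = (φ − α) mod 2π = 4.354286 rad, q = (β − φ) mod 2π = 1.848614 rad → L = 2.42·(4.354286 + 5.031606 + 1.848614) = 2.42·11.234507 = 27.187506 m
RSR: p² = 2 + d² − 2cos(α−β) + 2d(sin β − sin α) = 25.847860; p = √p² = 5.084079; φ = atan2(cos α − cos β, d − sin α + sin β) = -0.014920 rad; t = (α − φ) mod 2π = 1.958896 rad, q = (φ − β) mod 2π = 4.404575 rad → L = 2.42·(1.958896 + 5.084079 + 4.404575) = 2.42·11.447550 = 27.703070 m
LSR: p² = d² − 2 + 2cos(α−β) + 2d(sin α + sin β) = 44.671765; p = √p² = 6.683694; φ = atan2(−cos α − cos β, d + sin α + sin β) − atan2(−2, p) = 0.384536 rad; t = (φ − α) mod 2π = 4.723746 rad, q = (φ − β) mod 2π = 4.804031 rad → L = 2.42·(4.723746 + 6.683694 + 4.804031) = 2.42·16.211471 = 39.231759 m
RSL: p² = d² − 2 + 2cos(α−β) − 2d(sin α + sin β) = 6.467390; p = √p² = 2.543106; φ = atan2(cos α + cos β, d − sin α − sin β) − atan2(2, p) = -0.869743 rad; t = (α − φ) mod 2π = 2.813718 rad, q = (β − φ) mod 2π = 2.733433 rad → L = 2.42·(2.813718 + 2.543106 + 2.733433) = 2.42·8.090257 = 19.578423 m
RLR: c = (6 − d² + 2cos(α−β) + 2d(sin α − sin β))/8 = -2.230983, |c| > 1 → infeasible
LRL: c = (6 − d² + 2cos(α−β) − 2d(sin α − sin β))/8 = -2.164633, |c| > 1 → infeasible
Shortest: RSL with L = 19.578423 m ≈ 19.5784 m

19.5784 m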